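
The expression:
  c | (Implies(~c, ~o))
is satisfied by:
  {c: True, o: False}
  {o: False, c: False}
  {o: True, c: True}


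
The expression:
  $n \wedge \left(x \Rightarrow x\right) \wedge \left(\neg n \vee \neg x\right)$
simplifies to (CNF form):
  $n \wedge \neg x$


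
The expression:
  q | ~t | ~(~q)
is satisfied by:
  {q: True, t: False}
  {t: False, q: False}
  {t: True, q: True}


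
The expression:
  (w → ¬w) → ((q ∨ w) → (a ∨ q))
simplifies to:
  True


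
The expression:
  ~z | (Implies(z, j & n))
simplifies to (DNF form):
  ~z | (j & n)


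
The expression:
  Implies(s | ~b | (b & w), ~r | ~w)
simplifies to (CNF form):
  ~r | ~w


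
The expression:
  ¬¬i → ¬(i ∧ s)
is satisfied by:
  {s: False, i: False}
  {i: True, s: False}
  {s: True, i: False}


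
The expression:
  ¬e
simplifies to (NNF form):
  ¬e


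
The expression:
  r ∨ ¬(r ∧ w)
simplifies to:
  True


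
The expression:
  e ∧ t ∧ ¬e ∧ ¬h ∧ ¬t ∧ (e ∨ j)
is never true.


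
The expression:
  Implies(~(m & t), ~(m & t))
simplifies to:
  True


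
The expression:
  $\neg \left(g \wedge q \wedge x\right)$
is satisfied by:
  {g: False, q: False, x: False}
  {x: True, g: False, q: False}
  {q: True, g: False, x: False}
  {x: True, q: True, g: False}
  {g: True, x: False, q: False}
  {x: True, g: True, q: False}
  {q: True, g: True, x: False}


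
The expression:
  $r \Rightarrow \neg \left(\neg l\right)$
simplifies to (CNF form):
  $l \vee \neg r$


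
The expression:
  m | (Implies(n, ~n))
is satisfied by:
  {m: True, n: False}
  {n: False, m: False}
  {n: True, m: True}


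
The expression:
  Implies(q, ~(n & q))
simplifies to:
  ~n | ~q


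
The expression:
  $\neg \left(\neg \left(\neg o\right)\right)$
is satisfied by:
  {o: False}


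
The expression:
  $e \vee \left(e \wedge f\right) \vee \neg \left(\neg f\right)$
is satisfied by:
  {e: True, f: True}
  {e: True, f: False}
  {f: True, e: False}


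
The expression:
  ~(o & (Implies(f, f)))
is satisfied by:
  {o: False}


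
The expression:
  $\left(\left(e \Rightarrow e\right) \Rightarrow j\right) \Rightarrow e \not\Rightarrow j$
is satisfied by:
  {j: False}


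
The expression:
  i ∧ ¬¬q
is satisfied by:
  {i: True, q: True}


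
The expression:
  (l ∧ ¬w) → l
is always true.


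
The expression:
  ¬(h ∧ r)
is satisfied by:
  {h: False, r: False}
  {r: True, h: False}
  {h: True, r: False}


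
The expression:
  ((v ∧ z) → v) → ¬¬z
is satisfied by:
  {z: True}


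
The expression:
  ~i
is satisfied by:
  {i: False}


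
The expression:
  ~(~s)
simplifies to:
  s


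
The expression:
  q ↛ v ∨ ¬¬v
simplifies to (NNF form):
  q ∨ v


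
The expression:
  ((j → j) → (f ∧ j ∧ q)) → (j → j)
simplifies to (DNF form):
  True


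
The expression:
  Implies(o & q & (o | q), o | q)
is always true.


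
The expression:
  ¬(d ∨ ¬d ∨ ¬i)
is never true.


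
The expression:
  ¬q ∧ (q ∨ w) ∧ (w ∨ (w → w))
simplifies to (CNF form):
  w ∧ ¬q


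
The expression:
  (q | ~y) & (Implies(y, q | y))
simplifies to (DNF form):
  q | ~y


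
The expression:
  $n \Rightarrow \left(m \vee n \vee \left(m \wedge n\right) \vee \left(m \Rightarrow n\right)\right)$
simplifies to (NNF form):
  $\text{True}$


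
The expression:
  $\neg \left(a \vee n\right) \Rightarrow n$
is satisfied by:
  {n: True, a: True}
  {n: True, a: False}
  {a: True, n: False}


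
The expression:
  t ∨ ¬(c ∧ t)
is always true.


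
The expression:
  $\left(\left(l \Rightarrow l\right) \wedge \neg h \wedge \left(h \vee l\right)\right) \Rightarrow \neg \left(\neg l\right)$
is always true.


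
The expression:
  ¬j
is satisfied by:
  {j: False}


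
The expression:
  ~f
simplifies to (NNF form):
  ~f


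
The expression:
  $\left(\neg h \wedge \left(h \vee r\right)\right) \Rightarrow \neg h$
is always true.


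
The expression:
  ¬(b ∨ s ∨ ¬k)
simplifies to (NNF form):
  k ∧ ¬b ∧ ¬s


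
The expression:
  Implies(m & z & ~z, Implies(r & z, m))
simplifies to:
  True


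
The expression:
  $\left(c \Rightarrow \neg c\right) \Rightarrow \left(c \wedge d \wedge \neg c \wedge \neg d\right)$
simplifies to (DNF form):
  $c$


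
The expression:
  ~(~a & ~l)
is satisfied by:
  {a: True, l: True}
  {a: True, l: False}
  {l: True, a: False}


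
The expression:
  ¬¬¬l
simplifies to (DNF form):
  ¬l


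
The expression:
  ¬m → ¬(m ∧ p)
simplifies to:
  True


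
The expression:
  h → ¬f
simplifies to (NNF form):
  ¬f ∨ ¬h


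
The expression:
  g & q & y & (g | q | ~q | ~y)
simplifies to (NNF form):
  g & q & y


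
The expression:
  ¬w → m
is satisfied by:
  {m: True, w: True}
  {m: True, w: False}
  {w: True, m: False}


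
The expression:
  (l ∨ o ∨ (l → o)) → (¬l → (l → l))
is always true.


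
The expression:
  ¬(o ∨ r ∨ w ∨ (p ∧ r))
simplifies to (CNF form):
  ¬o ∧ ¬r ∧ ¬w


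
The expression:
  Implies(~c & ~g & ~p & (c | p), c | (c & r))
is always true.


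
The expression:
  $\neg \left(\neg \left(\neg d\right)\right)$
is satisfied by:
  {d: False}


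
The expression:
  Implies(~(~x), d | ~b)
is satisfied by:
  {d: True, x: False, b: False}
  {x: False, b: False, d: False}
  {b: True, d: True, x: False}
  {b: True, x: False, d: False}
  {d: True, x: True, b: False}
  {x: True, d: False, b: False}
  {b: True, x: True, d: True}


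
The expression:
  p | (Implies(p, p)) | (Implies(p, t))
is always true.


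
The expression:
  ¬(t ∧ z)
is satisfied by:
  {t: False, z: False}
  {z: True, t: False}
  {t: True, z: False}


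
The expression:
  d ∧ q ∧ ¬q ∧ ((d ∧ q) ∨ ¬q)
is never true.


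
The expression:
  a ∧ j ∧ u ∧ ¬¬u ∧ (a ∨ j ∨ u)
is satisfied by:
  {a: True, j: True, u: True}


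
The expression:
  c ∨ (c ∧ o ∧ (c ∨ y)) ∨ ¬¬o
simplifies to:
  c ∨ o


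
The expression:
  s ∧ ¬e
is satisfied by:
  {s: True, e: False}


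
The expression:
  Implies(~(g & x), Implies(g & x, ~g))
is always true.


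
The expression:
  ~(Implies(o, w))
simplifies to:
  o & ~w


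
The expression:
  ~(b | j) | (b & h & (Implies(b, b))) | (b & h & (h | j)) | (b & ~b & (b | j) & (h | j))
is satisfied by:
  {h: True, b: False, j: False}
  {h: False, b: False, j: False}
  {b: True, h: True, j: False}
  {j: True, b: True, h: True}


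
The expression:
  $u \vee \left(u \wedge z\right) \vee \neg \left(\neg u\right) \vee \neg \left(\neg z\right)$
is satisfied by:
  {z: True, u: True}
  {z: True, u: False}
  {u: True, z: False}


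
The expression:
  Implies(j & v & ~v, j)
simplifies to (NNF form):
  True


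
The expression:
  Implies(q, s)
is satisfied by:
  {s: True, q: False}
  {q: False, s: False}
  {q: True, s: True}


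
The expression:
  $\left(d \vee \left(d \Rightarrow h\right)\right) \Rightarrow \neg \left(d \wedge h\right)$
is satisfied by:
  {h: False, d: False}
  {d: True, h: False}
  {h: True, d: False}


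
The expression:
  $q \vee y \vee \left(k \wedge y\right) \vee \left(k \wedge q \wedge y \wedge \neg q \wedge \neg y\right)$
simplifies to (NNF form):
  $q \vee y$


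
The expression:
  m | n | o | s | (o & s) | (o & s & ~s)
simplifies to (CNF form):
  m | n | o | s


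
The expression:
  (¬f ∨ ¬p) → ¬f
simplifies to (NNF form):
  p ∨ ¬f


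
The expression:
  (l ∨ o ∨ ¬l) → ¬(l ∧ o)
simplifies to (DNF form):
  ¬l ∨ ¬o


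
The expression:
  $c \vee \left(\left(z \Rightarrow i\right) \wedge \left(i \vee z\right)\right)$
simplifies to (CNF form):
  $c \vee i$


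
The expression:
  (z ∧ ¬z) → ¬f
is always true.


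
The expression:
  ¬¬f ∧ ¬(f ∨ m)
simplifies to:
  False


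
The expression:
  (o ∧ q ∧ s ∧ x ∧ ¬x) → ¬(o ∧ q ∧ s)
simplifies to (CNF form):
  True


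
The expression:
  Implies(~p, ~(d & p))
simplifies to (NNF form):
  True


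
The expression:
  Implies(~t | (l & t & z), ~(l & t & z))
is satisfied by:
  {l: False, t: False, z: False}
  {z: True, l: False, t: False}
  {t: True, l: False, z: False}
  {z: True, t: True, l: False}
  {l: True, z: False, t: False}
  {z: True, l: True, t: False}
  {t: True, l: True, z: False}


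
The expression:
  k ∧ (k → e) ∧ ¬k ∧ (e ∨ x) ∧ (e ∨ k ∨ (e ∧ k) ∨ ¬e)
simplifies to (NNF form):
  False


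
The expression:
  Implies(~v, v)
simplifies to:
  v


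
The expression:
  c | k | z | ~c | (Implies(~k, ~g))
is always true.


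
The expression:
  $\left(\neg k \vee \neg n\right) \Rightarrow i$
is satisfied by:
  {i: True, n: True, k: True}
  {i: True, n: True, k: False}
  {i: True, k: True, n: False}
  {i: True, k: False, n: False}
  {n: True, k: True, i: False}


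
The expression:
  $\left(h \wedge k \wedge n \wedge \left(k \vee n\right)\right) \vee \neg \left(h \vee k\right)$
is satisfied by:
  {n: True, k: False, h: False}
  {n: False, k: False, h: False}
  {k: True, h: True, n: True}


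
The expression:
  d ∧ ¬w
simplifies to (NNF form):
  d ∧ ¬w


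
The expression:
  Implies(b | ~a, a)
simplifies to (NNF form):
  a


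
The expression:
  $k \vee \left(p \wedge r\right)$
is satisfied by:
  {k: True, p: True, r: True}
  {k: True, p: True, r: False}
  {k: True, r: True, p: False}
  {k: True, r: False, p: False}
  {p: True, r: True, k: False}


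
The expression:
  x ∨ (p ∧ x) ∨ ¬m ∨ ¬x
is always true.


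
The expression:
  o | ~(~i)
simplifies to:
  i | o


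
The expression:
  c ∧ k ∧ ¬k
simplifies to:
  False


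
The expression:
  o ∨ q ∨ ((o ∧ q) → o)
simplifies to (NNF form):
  True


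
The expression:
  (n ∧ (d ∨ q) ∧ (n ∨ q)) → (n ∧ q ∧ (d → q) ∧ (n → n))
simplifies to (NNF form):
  q ∨ ¬d ∨ ¬n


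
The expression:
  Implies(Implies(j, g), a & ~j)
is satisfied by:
  {a: True, g: False, j: False}
  {j: True, a: True, g: False}
  {j: True, a: False, g: False}
  {g: True, a: True, j: False}


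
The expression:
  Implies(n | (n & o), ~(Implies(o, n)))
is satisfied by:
  {n: False}


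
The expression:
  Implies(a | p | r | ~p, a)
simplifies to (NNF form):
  a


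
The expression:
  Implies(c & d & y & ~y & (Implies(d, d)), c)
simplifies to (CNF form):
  True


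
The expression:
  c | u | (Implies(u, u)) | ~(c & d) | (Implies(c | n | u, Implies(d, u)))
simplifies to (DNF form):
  True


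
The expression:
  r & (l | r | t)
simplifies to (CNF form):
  r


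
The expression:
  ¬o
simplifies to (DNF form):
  ¬o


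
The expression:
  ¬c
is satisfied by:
  {c: False}


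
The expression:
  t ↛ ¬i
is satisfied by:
  {t: True, i: True}


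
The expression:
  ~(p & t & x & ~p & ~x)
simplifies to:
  True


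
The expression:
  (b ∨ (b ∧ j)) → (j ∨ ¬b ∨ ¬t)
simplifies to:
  j ∨ ¬b ∨ ¬t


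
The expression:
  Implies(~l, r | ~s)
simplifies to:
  l | r | ~s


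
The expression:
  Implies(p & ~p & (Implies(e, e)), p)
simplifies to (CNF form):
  True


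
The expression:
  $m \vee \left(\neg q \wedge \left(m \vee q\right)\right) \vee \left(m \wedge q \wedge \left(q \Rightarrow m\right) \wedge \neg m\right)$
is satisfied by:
  {m: True}


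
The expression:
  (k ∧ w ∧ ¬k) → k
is always true.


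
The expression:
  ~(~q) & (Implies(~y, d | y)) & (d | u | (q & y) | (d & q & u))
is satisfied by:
  {q: True, y: True, d: True}
  {q: True, y: True, d: False}
  {q: True, d: True, y: False}


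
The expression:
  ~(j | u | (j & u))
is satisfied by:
  {u: False, j: False}


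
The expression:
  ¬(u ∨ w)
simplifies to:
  ¬u ∧ ¬w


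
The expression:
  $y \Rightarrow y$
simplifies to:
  $\text{True}$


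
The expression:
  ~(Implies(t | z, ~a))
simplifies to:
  a & (t | z)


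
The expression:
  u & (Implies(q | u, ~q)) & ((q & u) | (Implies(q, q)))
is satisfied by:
  {u: True, q: False}


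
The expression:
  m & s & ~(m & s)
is never true.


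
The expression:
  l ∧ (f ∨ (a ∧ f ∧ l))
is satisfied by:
  {f: True, l: True}


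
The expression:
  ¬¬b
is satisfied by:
  {b: True}


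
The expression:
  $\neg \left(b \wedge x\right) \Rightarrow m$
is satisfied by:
  {b: True, m: True, x: True}
  {b: True, m: True, x: False}
  {m: True, x: True, b: False}
  {m: True, x: False, b: False}
  {b: True, x: True, m: False}


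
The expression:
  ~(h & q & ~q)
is always true.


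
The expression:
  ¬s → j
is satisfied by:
  {s: True, j: True}
  {s: True, j: False}
  {j: True, s: False}


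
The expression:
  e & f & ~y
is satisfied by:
  {e: True, f: True, y: False}


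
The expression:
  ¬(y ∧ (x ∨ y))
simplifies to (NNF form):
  ¬y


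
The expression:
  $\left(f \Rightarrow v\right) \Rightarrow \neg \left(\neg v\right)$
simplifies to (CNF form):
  $f \vee v$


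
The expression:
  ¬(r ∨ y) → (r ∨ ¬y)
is always true.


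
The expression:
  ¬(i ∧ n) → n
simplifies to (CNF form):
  n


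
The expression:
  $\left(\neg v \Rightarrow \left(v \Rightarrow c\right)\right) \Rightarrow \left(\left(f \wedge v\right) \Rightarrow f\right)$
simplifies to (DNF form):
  $\text{True}$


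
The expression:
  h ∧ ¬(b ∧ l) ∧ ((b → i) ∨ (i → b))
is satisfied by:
  {h: True, l: False, b: False}
  {h: True, b: True, l: False}
  {h: True, l: True, b: False}


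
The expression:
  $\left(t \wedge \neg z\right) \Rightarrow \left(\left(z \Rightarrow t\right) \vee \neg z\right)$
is always true.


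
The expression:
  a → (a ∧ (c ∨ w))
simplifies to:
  c ∨ w ∨ ¬a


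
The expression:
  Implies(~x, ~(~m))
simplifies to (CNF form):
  m | x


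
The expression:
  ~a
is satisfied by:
  {a: False}


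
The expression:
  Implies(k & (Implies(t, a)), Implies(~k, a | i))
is always true.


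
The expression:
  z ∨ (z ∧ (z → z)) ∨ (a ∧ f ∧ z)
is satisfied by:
  {z: True}


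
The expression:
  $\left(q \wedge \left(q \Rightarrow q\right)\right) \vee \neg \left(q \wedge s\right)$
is always true.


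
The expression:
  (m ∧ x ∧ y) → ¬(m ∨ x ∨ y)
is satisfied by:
  {m: False, y: False, x: False}
  {x: True, m: False, y: False}
  {y: True, m: False, x: False}
  {x: True, y: True, m: False}
  {m: True, x: False, y: False}
  {x: True, m: True, y: False}
  {y: True, m: True, x: False}


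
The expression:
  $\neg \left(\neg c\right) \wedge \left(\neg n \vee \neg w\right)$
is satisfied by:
  {c: True, w: False, n: False}
  {c: True, n: True, w: False}
  {c: True, w: True, n: False}


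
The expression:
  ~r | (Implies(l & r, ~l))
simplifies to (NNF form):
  ~l | ~r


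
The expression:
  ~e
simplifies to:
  ~e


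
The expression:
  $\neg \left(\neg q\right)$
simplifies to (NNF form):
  $q$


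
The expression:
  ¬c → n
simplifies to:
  c ∨ n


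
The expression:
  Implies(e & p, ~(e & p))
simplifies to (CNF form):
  ~e | ~p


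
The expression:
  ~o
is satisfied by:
  {o: False}


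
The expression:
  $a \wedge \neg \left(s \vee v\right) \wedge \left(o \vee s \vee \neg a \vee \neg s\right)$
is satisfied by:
  {a: True, v: False, s: False}


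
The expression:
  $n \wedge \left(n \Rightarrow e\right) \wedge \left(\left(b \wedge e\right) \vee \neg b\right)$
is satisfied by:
  {e: True, n: True}


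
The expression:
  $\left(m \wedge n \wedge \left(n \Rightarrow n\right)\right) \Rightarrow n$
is always true.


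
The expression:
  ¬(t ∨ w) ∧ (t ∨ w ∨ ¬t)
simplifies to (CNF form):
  ¬t ∧ ¬w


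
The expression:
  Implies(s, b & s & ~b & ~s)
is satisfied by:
  {s: False}


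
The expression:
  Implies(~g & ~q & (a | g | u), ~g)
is always true.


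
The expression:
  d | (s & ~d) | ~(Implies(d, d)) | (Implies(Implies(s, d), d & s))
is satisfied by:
  {d: True, s: True}
  {d: True, s: False}
  {s: True, d: False}


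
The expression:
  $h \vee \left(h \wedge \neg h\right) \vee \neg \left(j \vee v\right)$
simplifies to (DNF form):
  $h \vee \left(\neg j \wedge \neg v\right)$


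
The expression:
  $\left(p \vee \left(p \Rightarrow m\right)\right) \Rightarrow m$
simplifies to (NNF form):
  $m$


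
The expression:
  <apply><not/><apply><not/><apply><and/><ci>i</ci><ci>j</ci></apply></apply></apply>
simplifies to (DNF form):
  <apply><and/><ci>i</ci><ci>j</ci></apply>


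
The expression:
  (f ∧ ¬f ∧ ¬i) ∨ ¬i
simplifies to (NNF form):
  ¬i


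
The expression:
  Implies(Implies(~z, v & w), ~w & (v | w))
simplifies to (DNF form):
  (v & ~w) | (~v & ~z)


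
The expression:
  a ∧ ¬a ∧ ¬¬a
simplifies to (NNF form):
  False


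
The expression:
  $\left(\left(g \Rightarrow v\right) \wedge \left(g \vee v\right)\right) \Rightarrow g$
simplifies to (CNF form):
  $g \vee \neg v$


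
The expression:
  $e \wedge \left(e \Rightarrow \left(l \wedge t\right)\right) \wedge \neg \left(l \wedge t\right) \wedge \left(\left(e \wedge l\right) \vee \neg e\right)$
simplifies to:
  $\text{False}$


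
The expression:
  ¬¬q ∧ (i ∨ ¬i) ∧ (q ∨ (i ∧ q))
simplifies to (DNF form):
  q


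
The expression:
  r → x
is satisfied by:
  {x: True, r: False}
  {r: False, x: False}
  {r: True, x: True}


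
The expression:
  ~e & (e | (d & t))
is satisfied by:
  {t: True, d: True, e: False}


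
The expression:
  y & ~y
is never true.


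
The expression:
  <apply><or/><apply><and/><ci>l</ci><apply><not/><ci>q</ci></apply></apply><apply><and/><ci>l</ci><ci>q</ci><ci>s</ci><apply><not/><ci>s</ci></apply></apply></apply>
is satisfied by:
  {l: True, q: False}


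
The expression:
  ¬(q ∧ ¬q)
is always true.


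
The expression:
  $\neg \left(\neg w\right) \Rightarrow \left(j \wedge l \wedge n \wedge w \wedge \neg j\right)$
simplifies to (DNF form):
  $\neg w$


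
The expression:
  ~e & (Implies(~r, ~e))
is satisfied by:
  {e: False}


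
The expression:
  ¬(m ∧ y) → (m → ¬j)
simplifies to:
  y ∨ ¬j ∨ ¬m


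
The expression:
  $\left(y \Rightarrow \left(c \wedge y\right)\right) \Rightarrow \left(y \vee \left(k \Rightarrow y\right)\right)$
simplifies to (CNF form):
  $y \vee \neg k$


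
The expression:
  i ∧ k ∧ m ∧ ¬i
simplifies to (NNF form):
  False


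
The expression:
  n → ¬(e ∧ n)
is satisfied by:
  {e: False, n: False}
  {n: True, e: False}
  {e: True, n: False}


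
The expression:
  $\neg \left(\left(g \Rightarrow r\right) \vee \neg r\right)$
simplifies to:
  $\text{False}$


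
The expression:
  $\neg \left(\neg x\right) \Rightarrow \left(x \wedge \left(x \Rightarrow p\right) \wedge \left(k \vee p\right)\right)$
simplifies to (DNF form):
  $p \vee \neg x$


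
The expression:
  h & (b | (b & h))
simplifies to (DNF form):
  b & h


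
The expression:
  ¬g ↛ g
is always true.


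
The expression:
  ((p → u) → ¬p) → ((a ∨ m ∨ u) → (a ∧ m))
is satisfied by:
  {a: True, m: True, p: True, u: True}
  {a: True, m: True, p: True, u: False}
  {a: True, m: True, u: True, p: False}
  {a: True, m: True, u: False, p: False}
  {a: True, p: True, u: True, m: False}
  {p: True, m: True, u: True, a: False}
  {p: True, u: True, a: False, m: False}
  {p: True, a: False, u: False, m: False}
  {a: False, u: False, p: False, m: False}


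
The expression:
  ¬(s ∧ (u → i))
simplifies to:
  (u ∧ ¬i) ∨ ¬s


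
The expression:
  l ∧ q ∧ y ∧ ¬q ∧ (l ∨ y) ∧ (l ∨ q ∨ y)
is never true.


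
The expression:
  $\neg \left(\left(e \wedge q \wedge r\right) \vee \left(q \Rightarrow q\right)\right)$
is never true.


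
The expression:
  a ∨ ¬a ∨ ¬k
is always true.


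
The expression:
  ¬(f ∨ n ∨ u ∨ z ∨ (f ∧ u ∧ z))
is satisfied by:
  {n: False, u: False, z: False, f: False}


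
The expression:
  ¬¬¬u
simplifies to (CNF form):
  ¬u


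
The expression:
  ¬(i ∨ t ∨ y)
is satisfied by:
  {i: False, t: False, y: False}


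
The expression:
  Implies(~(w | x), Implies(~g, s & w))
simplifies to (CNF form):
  g | w | x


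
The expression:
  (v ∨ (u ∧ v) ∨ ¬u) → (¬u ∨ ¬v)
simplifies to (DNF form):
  ¬u ∨ ¬v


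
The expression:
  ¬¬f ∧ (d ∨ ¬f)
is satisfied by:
  {d: True, f: True}


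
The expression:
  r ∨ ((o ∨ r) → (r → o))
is always true.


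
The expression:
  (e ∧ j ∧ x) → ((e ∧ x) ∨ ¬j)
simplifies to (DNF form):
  True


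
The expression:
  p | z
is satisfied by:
  {z: True, p: True}
  {z: True, p: False}
  {p: True, z: False}


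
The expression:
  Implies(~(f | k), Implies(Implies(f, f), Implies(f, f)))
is always true.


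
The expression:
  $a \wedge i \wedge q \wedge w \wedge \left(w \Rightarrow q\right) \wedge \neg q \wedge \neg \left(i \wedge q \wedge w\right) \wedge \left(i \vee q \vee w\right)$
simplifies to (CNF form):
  $\text{False}$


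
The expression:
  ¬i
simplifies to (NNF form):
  ¬i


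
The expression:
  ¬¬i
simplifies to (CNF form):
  i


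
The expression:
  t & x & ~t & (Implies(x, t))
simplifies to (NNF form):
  False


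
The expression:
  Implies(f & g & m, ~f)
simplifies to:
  ~f | ~g | ~m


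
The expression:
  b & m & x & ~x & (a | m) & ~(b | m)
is never true.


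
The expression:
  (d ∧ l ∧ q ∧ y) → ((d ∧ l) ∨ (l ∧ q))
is always true.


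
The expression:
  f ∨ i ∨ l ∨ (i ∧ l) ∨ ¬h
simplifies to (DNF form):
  f ∨ i ∨ l ∨ ¬h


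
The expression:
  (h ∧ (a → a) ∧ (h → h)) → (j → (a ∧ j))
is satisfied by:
  {a: True, h: False, j: False}
  {h: False, j: False, a: False}
  {j: True, a: True, h: False}
  {j: True, h: False, a: False}
  {a: True, h: True, j: False}
  {h: True, a: False, j: False}
  {j: True, h: True, a: True}


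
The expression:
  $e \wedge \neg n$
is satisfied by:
  {e: True, n: False}


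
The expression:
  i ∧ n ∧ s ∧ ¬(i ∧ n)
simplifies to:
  False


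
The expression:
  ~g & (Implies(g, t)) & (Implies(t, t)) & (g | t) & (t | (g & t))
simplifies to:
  t & ~g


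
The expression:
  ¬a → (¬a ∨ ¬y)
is always true.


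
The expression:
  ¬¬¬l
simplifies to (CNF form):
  ¬l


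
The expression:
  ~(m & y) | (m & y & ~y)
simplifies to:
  ~m | ~y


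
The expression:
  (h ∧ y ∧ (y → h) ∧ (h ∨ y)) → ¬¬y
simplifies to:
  True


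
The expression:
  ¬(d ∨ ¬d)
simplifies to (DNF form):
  False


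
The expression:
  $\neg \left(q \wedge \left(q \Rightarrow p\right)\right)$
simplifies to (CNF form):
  $\neg p \vee \neg q$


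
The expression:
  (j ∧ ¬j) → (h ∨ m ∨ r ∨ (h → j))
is always true.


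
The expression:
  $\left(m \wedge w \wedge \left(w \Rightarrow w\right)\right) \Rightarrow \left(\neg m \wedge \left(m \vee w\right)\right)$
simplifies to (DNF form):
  $\neg m \vee \neg w$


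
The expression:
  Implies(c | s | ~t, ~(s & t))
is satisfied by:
  {s: False, t: False}
  {t: True, s: False}
  {s: True, t: False}


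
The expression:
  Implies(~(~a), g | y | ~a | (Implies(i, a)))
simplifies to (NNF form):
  True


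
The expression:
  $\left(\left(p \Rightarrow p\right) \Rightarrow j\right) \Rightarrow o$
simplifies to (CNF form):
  $o \vee \neg j$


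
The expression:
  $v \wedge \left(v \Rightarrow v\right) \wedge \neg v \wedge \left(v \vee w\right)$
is never true.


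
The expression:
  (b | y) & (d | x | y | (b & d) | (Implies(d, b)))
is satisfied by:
  {y: True, b: True}
  {y: True, b: False}
  {b: True, y: False}


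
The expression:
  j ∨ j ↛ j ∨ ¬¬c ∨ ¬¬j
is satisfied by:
  {c: True, j: True}
  {c: True, j: False}
  {j: True, c: False}


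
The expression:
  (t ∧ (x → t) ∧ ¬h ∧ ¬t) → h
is always true.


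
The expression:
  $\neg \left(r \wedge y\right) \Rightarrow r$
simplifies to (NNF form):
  $r$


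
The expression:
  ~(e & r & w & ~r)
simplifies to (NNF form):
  True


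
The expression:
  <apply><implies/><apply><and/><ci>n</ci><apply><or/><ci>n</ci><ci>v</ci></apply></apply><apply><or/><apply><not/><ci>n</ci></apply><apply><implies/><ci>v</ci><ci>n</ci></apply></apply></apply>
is always true.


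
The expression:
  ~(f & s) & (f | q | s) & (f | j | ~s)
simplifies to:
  (f & ~s) | (q & ~s) | (j & s & ~f)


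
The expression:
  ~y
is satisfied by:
  {y: False}


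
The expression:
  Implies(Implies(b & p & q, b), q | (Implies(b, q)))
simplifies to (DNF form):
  q | ~b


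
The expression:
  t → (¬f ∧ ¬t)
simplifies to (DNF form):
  ¬t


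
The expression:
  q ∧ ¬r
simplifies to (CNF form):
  q ∧ ¬r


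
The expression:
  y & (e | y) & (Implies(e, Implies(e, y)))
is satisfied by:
  {y: True}


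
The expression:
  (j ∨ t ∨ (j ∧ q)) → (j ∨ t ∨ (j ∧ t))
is always true.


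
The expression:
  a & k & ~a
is never true.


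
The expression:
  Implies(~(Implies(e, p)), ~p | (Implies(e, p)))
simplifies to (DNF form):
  True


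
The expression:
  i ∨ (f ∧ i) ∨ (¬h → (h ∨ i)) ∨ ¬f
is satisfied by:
  {i: True, h: True, f: False}
  {i: True, h: False, f: False}
  {h: True, i: False, f: False}
  {i: False, h: False, f: False}
  {f: True, i: True, h: True}
  {f: True, i: True, h: False}
  {f: True, h: True, i: False}


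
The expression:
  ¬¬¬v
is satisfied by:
  {v: False}


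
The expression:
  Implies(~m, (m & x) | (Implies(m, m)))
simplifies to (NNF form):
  True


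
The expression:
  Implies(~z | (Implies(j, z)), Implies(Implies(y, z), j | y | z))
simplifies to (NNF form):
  j | y | z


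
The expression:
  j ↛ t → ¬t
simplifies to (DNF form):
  True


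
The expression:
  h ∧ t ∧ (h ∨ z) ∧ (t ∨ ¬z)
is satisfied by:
  {t: True, h: True}


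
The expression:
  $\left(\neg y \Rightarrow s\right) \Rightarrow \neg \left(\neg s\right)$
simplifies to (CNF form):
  $s \vee \neg y$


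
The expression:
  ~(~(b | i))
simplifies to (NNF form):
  b | i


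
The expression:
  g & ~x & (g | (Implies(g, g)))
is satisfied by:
  {g: True, x: False}


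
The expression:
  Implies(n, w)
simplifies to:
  w | ~n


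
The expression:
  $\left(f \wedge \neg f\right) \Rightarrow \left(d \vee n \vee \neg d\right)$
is always true.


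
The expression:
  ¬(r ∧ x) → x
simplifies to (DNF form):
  x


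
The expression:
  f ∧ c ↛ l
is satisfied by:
  {c: True, f: True, l: False}


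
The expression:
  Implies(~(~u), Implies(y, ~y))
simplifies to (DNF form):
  ~u | ~y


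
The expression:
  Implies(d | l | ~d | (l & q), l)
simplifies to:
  l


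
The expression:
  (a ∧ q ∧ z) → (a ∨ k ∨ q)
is always true.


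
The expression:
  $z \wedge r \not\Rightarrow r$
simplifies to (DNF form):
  $\text{False}$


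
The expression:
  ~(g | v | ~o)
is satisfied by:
  {o: True, g: False, v: False}


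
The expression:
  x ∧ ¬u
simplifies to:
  x ∧ ¬u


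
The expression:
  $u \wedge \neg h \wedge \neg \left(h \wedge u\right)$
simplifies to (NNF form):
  $u \wedge \neg h$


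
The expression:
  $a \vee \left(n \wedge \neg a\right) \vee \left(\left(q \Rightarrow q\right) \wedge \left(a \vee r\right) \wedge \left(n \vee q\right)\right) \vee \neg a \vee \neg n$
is always true.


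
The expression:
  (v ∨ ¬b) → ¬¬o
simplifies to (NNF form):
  o ∨ (b ∧ ¬v)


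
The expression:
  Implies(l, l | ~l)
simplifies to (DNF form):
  True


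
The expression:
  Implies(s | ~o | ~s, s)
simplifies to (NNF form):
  s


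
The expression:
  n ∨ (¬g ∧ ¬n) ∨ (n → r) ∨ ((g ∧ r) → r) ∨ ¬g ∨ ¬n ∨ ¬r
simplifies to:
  True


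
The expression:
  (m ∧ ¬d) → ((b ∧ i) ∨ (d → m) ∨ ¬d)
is always true.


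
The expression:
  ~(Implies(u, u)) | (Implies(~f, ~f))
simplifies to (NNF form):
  True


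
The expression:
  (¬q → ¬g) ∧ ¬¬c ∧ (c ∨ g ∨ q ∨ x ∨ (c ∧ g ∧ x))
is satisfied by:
  {q: True, c: True, g: False}
  {c: True, g: False, q: False}
  {q: True, g: True, c: True}


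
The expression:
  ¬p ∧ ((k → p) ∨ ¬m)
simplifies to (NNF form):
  ¬p ∧ (¬k ∨ ¬m)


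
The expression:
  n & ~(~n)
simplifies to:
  n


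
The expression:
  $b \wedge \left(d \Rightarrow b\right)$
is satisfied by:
  {b: True}


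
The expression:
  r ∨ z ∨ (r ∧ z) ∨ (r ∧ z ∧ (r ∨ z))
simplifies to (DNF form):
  r ∨ z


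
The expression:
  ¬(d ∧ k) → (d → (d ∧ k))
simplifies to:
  k ∨ ¬d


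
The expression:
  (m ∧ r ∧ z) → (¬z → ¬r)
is always true.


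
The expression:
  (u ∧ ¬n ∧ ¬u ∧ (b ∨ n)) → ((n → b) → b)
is always true.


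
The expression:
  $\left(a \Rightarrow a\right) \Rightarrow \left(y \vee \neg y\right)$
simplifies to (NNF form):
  $\text{True}$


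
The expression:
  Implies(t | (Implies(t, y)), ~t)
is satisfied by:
  {t: False}


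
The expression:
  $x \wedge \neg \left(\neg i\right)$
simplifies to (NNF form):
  $i \wedge x$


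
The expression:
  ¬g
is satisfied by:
  {g: False}


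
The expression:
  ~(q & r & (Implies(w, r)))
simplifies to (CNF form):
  ~q | ~r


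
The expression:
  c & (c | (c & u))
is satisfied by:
  {c: True}


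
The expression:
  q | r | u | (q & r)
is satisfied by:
  {r: True, q: True, u: True}
  {r: True, q: True, u: False}
  {r: True, u: True, q: False}
  {r: True, u: False, q: False}
  {q: True, u: True, r: False}
  {q: True, u: False, r: False}
  {u: True, q: False, r: False}


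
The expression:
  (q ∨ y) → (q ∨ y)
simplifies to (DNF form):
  True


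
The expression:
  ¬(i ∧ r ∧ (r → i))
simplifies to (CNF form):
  ¬i ∨ ¬r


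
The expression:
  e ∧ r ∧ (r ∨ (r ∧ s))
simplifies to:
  e ∧ r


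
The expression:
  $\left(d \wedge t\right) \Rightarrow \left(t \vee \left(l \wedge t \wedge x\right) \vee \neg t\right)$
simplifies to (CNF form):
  $\text{True}$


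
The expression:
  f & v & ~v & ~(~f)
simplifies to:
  False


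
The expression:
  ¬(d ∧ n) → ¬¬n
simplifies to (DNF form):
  n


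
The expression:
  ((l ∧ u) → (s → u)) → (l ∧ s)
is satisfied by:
  {s: True, l: True}


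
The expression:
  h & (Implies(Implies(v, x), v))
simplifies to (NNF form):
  h & v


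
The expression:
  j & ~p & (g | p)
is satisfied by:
  {j: True, g: True, p: False}


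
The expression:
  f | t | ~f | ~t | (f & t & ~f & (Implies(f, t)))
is always true.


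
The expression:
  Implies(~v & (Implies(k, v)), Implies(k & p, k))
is always true.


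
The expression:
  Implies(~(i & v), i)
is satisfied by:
  {i: True}


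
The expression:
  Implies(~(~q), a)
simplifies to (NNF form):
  a | ~q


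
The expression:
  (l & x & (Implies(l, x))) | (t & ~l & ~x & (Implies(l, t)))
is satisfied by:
  {x: True, l: True, t: True}
  {x: True, l: True, t: False}
  {t: True, l: False, x: False}


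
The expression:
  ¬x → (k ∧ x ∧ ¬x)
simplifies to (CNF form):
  x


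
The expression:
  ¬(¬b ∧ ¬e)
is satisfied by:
  {b: True, e: True}
  {b: True, e: False}
  {e: True, b: False}


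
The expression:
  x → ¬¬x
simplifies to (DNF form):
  True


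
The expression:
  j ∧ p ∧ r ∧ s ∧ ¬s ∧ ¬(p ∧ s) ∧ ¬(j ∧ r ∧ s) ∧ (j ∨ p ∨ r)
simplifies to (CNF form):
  False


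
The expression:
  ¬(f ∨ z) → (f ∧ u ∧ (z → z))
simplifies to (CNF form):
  f ∨ z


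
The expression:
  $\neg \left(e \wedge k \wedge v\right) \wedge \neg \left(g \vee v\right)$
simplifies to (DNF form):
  $\neg g \wedge \neg v$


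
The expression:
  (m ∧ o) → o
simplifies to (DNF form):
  True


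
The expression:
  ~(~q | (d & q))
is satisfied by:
  {q: True, d: False}


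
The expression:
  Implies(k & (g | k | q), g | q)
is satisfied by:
  {q: True, g: True, k: False}
  {q: True, k: False, g: False}
  {g: True, k: False, q: False}
  {g: False, k: False, q: False}
  {q: True, g: True, k: True}
  {q: True, k: True, g: False}
  {g: True, k: True, q: False}


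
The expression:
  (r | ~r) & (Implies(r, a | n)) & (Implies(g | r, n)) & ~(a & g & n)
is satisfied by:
  {n: True, g: False, a: False, r: False}
  {r: True, n: True, g: False, a: False}
  {n: True, a: True, g: False, r: False}
  {r: True, n: True, a: True, g: False}
  {r: False, g: False, a: False, n: False}
  {a: True, r: False, g: False, n: False}
  {n: True, g: True, r: False, a: False}
  {r: True, n: True, g: True, a: False}


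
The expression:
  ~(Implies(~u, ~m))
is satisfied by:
  {m: True, u: False}


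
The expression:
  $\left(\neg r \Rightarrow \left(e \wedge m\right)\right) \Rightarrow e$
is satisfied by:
  {e: True, r: False}
  {r: False, e: False}
  {r: True, e: True}


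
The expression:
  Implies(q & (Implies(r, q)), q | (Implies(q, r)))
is always true.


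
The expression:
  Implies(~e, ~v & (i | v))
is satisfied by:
  {e: True, i: True, v: False}
  {e: True, i: False, v: False}
  {e: True, v: True, i: True}
  {e: True, v: True, i: False}
  {i: True, v: False, e: False}


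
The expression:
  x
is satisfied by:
  {x: True}


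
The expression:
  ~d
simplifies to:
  ~d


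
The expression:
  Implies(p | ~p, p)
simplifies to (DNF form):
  p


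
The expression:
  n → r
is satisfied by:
  {r: True, n: False}
  {n: False, r: False}
  {n: True, r: True}


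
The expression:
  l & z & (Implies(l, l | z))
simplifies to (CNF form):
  l & z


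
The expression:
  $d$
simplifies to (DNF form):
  $d$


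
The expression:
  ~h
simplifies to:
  ~h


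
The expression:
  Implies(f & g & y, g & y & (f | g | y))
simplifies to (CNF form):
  True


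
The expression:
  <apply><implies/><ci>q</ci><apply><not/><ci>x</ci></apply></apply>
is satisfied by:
  {q: False, x: False}
  {x: True, q: False}
  {q: True, x: False}


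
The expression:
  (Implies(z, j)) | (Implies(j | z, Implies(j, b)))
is always true.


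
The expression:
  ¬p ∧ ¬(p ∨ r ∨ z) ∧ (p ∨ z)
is never true.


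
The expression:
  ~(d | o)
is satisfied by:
  {d: False, o: False}


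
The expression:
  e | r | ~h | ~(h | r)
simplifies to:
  e | r | ~h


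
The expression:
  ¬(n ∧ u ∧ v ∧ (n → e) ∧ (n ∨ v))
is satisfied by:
  {u: False, v: False, n: False, e: False}
  {e: True, u: False, v: False, n: False}
  {n: True, u: False, v: False, e: False}
  {e: True, n: True, u: False, v: False}
  {v: True, e: False, u: False, n: False}
  {e: True, v: True, u: False, n: False}
  {n: True, v: True, e: False, u: False}
  {e: True, n: True, v: True, u: False}
  {u: True, n: False, v: False, e: False}
  {e: True, u: True, n: False, v: False}
  {n: True, u: True, e: False, v: False}
  {e: True, n: True, u: True, v: False}
  {v: True, u: True, n: False, e: False}
  {e: True, v: True, u: True, n: False}
  {n: True, v: True, u: True, e: False}


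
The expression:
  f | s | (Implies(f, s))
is always true.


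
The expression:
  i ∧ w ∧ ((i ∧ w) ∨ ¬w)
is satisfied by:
  {i: True, w: True}


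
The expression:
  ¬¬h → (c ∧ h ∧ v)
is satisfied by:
  {v: True, c: True, h: False}
  {v: True, c: False, h: False}
  {c: True, v: False, h: False}
  {v: False, c: False, h: False}
  {v: True, h: True, c: True}


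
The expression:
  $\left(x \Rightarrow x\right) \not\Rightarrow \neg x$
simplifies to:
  $x$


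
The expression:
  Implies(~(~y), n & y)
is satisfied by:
  {n: True, y: False}
  {y: False, n: False}
  {y: True, n: True}


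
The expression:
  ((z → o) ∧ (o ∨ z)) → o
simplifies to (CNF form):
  True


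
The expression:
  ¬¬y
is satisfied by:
  {y: True}


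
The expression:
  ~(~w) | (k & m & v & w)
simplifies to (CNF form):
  w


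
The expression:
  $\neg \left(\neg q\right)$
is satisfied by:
  {q: True}


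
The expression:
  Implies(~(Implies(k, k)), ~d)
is always true.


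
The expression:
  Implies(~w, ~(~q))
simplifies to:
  q | w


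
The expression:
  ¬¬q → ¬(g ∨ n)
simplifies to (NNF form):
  (¬g ∧ ¬n) ∨ ¬q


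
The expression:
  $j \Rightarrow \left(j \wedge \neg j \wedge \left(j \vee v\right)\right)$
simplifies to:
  $\neg j$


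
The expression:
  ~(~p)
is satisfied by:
  {p: True}


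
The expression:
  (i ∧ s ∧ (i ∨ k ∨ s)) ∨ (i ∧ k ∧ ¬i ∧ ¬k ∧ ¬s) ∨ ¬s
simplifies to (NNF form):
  i ∨ ¬s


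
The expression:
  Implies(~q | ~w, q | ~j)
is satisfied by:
  {q: True, j: False}
  {j: False, q: False}
  {j: True, q: True}


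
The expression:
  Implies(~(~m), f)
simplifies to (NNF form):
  f | ~m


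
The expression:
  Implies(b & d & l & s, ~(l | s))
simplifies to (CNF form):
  ~b | ~d | ~l | ~s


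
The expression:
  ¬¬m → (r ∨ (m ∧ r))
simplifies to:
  r ∨ ¬m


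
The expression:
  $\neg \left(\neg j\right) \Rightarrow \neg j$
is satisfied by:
  {j: False}


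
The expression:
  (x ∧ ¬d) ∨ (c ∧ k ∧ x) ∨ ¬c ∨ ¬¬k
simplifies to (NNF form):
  k ∨ (x ∧ ¬d) ∨ ¬c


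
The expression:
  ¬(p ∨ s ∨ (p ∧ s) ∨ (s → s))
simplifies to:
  False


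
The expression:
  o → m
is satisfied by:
  {m: True, o: False}
  {o: False, m: False}
  {o: True, m: True}


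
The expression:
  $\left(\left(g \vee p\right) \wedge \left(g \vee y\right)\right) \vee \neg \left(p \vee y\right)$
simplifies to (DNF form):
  $g \vee \left(p \wedge y\right) \vee \left(\neg p \wedge \neg y\right)$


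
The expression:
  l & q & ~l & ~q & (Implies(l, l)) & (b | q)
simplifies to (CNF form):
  False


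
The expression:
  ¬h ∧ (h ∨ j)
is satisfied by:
  {j: True, h: False}


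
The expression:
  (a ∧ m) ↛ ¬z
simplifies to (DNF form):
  a ∧ m ∧ z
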